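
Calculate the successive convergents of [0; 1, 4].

0/1, 1/1, 4/5

Using the convergent recurrence p_i = a_i*p_{i-1} + p_{i-2}, q_i = a_i*q_{i-1} + q_{i-2} with p_{-2}=0, p_{-1}=1, q_{-2}=1, q_{-1}=0:
  i=0: a_0=0, p_0 = 0*1 + 0 = 0, q_0 = 0*0 + 1 = 1.
  i=1: a_1=1, p_1 = 1*0 + 1 = 1, q_1 = 1*1 + 0 = 1.
  i=2: a_2=4, p_2 = 4*1 + 0 = 4, q_2 = 4*1 + 1 = 5.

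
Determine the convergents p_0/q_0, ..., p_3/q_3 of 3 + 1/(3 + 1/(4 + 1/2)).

3/1, 10/3, 43/13, 96/29

Using the convergent recurrence p_i = a_i*p_{i-1} + p_{i-2}, q_i = a_i*q_{i-1} + q_{i-2} with p_{-2}=0, p_{-1}=1, q_{-2}=1, q_{-1}=0:
  i=0: a_0=3, p_0 = 3*1 + 0 = 3, q_0 = 3*0 + 1 = 1.
  i=1: a_1=3, p_1 = 3*3 + 1 = 10, q_1 = 3*1 + 0 = 3.
  i=2: a_2=4, p_2 = 4*10 + 3 = 43, q_2 = 4*3 + 1 = 13.
  i=3: a_3=2, p_3 = 2*43 + 10 = 96, q_3 = 2*13 + 3 = 29.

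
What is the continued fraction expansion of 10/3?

Run the Euclidean algorithm on 10 and 3; the successive quotients are the partial quotients a_0, a_1, ... (each step inverts the fractional part left over by the previous one):
  10 = 3*3 + 1, so a_0 = 3.
  3 = 3*1 + 0, so a_1 = 3.
The remainder reaches 0 after 2 divisions, so the expansion has 2 partial quotients, read off in order.

[3; 3]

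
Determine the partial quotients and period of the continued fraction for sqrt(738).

Write x_i = (sqrt(738) + m_i)/d_i with (m_0, d_0) = (0, 1). a_0 = floor(sqrt(738)) = 27, since 27^2 = 729 <= 738 < 784 = 28^2.
Iterate m_{i+1} = d_i*a_i - m_i, d_{i+1} = (738 - m_{i+1}^2)/d_i, a_{i+1} = floor((a_0 + m_{i+1})/d_{i+1}):
  m_1 = 1*27 - 0 = 27, d_1 = (738 - 27^2)/1 = 9/1 = 9, a_1 = floor((27 + 27)/9) = 6.
  m_2 = 9*6 - 27 = 27, d_2 = (738 - 27^2)/9 = 9/9 = 1, a_2 = floor((27 + 27)/1) = 54.
  m_3 = 1*54 - 27 = 27, d_3 = (738 - 27^2)/1 = 9/1 = 9: (m_3, d_3) = (m_1, d_1) = (27, 9), so from here the quotients repeat a_1, a_2; the period length is 2.
Hence the expansion of sqrt(738) is a_0 = 27 followed by the repeating block 6, 54 (period 2).

[27; (6, 54)]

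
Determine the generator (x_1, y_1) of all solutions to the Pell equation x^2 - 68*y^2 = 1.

(x, y) = (33, 4)

First expand sqrt(68) as a continued fraction. With x_i = (sqrt(68) + m_i)/d_i and (m_0, d_0) = (0, 1): a_0 = floor(sqrt(68)) = 8, since 8^2 = 64 <= 68 < 81 = 9^2.
Iterate m_{i+1} = d_i*a_i - m_i, d_{i+1} = (68 - m_{i+1}^2)/d_i, a_{i+1} = floor((a_0 + m_{i+1})/d_{i+1}):
  m_1 = 1*8 - 0 = 8, d_1 = (68 - 8^2)/1 = 4/1 = 4, a_1 = floor((8 + 8)/4) = 4.
  m_2 = 4*4 - 8 = 8, d_2 = (68 - 8^2)/4 = 4/4 = 1, a_2 = floor((8 + 8)/1) = 16.
  m_3 = 1*16 - 8 = 8, d_3 = (68 - 8^2)/1 = 4/1 = 4: (m_3, d_3) = (m_1, d_1) = (8, 4), so from here the quotients repeat a_1, a_2; the period length is 2.
So sqrt(68) = [8; (4, 16)] with period length k = 2.
k is even, so the fundamental solution of x^2 - 68y^2 = 1 is (p_{k-1}, q_{k-1}) = (p_1, q_1); compute convergents through index 1.
Convergents (p_i = a_i*p_{i-1} + p_{i-2}, q_i = a_i*q_{i-1} + q_{i-2} with p_{-2}=0, p_{-1}=1, q_{-2}=1, q_{-1}=0):
  i=0: a_0=8, p_0 = 8*1 + 0 = 8, q_0 = 8*0 + 1 = 1.
  i=1: a_1=4, p_1 = 4*8 + 1 = 33, q_1 = 4*1 + 0 = 4.
Check: 33^2 - 68*4^2 = 1089 - 1088 = 1, so (x, y) = (33, 4) solves the equation, and by the theorem it is the least positive solution.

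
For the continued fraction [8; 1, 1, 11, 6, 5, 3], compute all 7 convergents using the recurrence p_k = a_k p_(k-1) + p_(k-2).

8/1, 9/1, 17/2, 196/23, 1193/140, 6161/723, 19676/2309

Using the convergent recurrence p_i = a_i*p_{i-1} + p_{i-2}, q_i = a_i*q_{i-1} + q_{i-2} with p_{-2}=0, p_{-1}=1, q_{-2}=1, q_{-1}=0:
  i=0: a_0=8, p_0 = 8*1 + 0 = 8, q_0 = 8*0 + 1 = 1.
  i=1: a_1=1, p_1 = 1*8 + 1 = 9, q_1 = 1*1 + 0 = 1.
  i=2: a_2=1, p_2 = 1*9 + 8 = 17, q_2 = 1*1 + 1 = 2.
  i=3: a_3=11, p_3 = 11*17 + 9 = 196, q_3 = 11*2 + 1 = 23.
  i=4: a_4=6, p_4 = 6*196 + 17 = 1193, q_4 = 6*23 + 2 = 140.
  i=5: a_5=5, p_5 = 5*1193 + 196 = 6161, q_5 = 5*140 + 23 = 723.
  i=6: a_6=3, p_6 = 3*6161 + 1193 = 19676, q_6 = 3*723 + 140 = 2309.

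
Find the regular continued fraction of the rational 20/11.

[1; 1, 4, 2]

Run the Euclidean algorithm on 20 and 11; the successive quotients are the partial quotients a_0, a_1, ... (each step inverts the fractional part left over by the previous one):
  20 = 1*11 + 9, so a_0 = 1.
  11 = 1*9 + 2, so a_1 = 1.
  9 = 4*2 + 1, so a_2 = 4.
  2 = 2*1 + 0, so a_3 = 2.
The remainder reaches 0 after 4 divisions, so the expansion has 4 partial quotients, read off in order.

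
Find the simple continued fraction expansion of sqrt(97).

Write x_i = (sqrt(97) + m_i)/d_i with (m_0, d_0) = (0, 1). a_0 = floor(sqrt(97)) = 9, since 9^2 = 81 <= 97 < 100 = 10^2.
Iterate m_{i+1} = d_i*a_i - m_i, d_{i+1} = (97 - m_{i+1}^2)/d_i, a_{i+1} = floor((a_0 + m_{i+1})/d_{i+1}):
  m_1 = 1*9 - 0 = 9, d_1 = (97 - 9^2)/1 = 16/1 = 16, a_1 = floor((9 + 9)/16) = 1.
  m_2 = 16*1 - 9 = 7, d_2 = (97 - 7^2)/16 = 48/16 = 3, a_2 = floor((9 + 7)/3) = 5.
  m_3 = 3*5 - 7 = 8, d_3 = (97 - 8^2)/3 = 33/3 = 11, a_3 = floor((9 + 8)/11) = 1.
  m_4 = 11*1 - 8 = 3, d_4 = (97 - 3^2)/11 = 88/11 = 8, a_4 = floor((9 + 3)/8) = 1.
  m_5 = 8*1 - 3 = 5, d_5 = (97 - 5^2)/8 = 72/8 = 9, a_5 = floor((9 + 5)/9) = 1.
  m_6 = 9*1 - 5 = 4, d_6 = (97 - 4^2)/9 = 81/9 = 9, a_6 = floor((9 + 4)/9) = 1.
  m_7 = 9*1 - 4 = 5, d_7 = (97 - 5^2)/9 = 72/9 = 8, a_7 = floor((9 + 5)/8) = 1.
  m_8 = 8*1 - 5 = 3, d_8 = (97 - 3^2)/8 = 88/8 = 11, a_8 = floor((9 + 3)/11) = 1.
  m_9 = 11*1 - 3 = 8, d_9 = (97 - 8^2)/11 = 33/11 = 3, a_9 = floor((9 + 8)/3) = 5.
  m_10 = 3*5 - 8 = 7, d_10 = (97 - 7^2)/3 = 48/3 = 16, a_10 = floor((9 + 7)/16) = 1.
  m_11 = 16*1 - 7 = 9, d_11 = (97 - 9^2)/16 = 16/16 = 1, a_11 = floor((9 + 9)/1) = 18.
  m_12 = 1*18 - 9 = 9, d_12 = (97 - 9^2)/1 = 16/1 = 16: (m_12, d_12) = (m_1, d_1) = (9, 16), so from here the quotients repeat a_1, ..., a_11; the period length is 11.
Hence the expansion of sqrt(97) is a_0 = 9 followed by the repeating block 1, 5, 1, 1, 1, 1, 1, 1, 5, 1, 18 (period 11).

[9; (1, 5, 1, 1, 1, 1, 1, 1, 5, 1, 18)]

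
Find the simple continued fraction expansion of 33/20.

[1; 1, 1, 1, 6]

Run the Euclidean algorithm on 33 and 20; the successive quotients are the partial quotients a_0, a_1, ... (each step inverts the fractional part left over by the previous one):
  33 = 1*20 + 13, so a_0 = 1.
  20 = 1*13 + 7, so a_1 = 1.
  13 = 1*7 + 6, so a_2 = 1.
  7 = 1*6 + 1, so a_3 = 1.
  6 = 6*1 + 0, so a_4 = 6.
The remainder reaches 0 after 5 divisions, so the expansion has 5 partial quotients, read off in order.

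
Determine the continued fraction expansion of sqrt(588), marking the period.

Write x_i = (sqrt(588) + m_i)/d_i with (m_0, d_0) = (0, 1). a_0 = floor(sqrt(588)) = 24, since 24^2 = 576 <= 588 < 625 = 25^2.
Iterate m_{i+1} = d_i*a_i - m_i, d_{i+1} = (588 - m_{i+1}^2)/d_i, a_{i+1} = floor((a_0 + m_{i+1})/d_{i+1}):
  m_1 = 1*24 - 0 = 24, d_1 = (588 - 24^2)/1 = 12/1 = 12, a_1 = floor((24 + 24)/12) = 4.
  m_2 = 12*4 - 24 = 24, d_2 = (588 - 24^2)/12 = 12/12 = 1, a_2 = floor((24 + 24)/1) = 48.
  m_3 = 1*48 - 24 = 24, d_3 = (588 - 24^2)/1 = 12/1 = 12: (m_3, d_3) = (m_1, d_1) = (24, 12), so from here the quotients repeat a_1, a_2; the period length is 2.
Hence the expansion of sqrt(588) is a_0 = 24 followed by the repeating block 4, 48 (period 2).

[24; (4, 48)]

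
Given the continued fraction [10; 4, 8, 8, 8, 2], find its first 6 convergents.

Using the convergent recurrence p_i = a_i*p_{i-1} + p_{i-2}, q_i = a_i*q_{i-1} + q_{i-2} with p_{-2}=0, p_{-1}=1, q_{-2}=1, q_{-1}=0:
  i=0: a_0=10, p_0 = 10*1 + 0 = 10, q_0 = 10*0 + 1 = 1.
  i=1: a_1=4, p_1 = 4*10 + 1 = 41, q_1 = 4*1 + 0 = 4.
  i=2: a_2=8, p_2 = 8*41 + 10 = 338, q_2 = 8*4 + 1 = 33.
  i=3: a_3=8, p_3 = 8*338 + 41 = 2745, q_3 = 8*33 + 4 = 268.
  i=4: a_4=8, p_4 = 8*2745 + 338 = 22298, q_4 = 8*268 + 33 = 2177.
  i=5: a_5=2, p_5 = 2*22298 + 2745 = 47341, q_5 = 2*2177 + 268 = 4622.

10/1, 41/4, 338/33, 2745/268, 22298/2177, 47341/4622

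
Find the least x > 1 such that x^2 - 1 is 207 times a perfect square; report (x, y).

(x, y) = (1151, 80)

First expand sqrt(207) as a continued fraction. With x_i = (sqrt(207) + m_i)/d_i and (m_0, d_0) = (0, 1): a_0 = floor(sqrt(207)) = 14, since 14^2 = 196 <= 207 < 225 = 15^2.
Iterate m_{i+1} = d_i*a_i - m_i, d_{i+1} = (207 - m_{i+1}^2)/d_i, a_{i+1} = floor((a_0 + m_{i+1})/d_{i+1}):
  m_1 = 1*14 - 0 = 14, d_1 = (207 - 14^2)/1 = 11/1 = 11, a_1 = floor((14 + 14)/11) = 2.
  m_2 = 11*2 - 14 = 8, d_2 = (207 - 8^2)/11 = 143/11 = 13, a_2 = floor((14 + 8)/13) = 1.
  m_3 = 13*1 - 8 = 5, d_3 = (207 - 5^2)/13 = 182/13 = 14, a_3 = floor((14 + 5)/14) = 1.
  m_4 = 14*1 - 5 = 9, d_4 = (207 - 9^2)/14 = 126/14 = 9, a_4 = floor((14 + 9)/9) = 2.
  m_5 = 9*2 - 9 = 9, d_5 = (207 - 9^2)/9 = 126/9 = 14, a_5 = floor((14 + 9)/14) = 1.
  m_6 = 14*1 - 9 = 5, d_6 = (207 - 5^2)/14 = 182/14 = 13, a_6 = floor((14 + 5)/13) = 1.
  m_7 = 13*1 - 5 = 8, d_7 = (207 - 8^2)/13 = 143/13 = 11, a_7 = floor((14 + 8)/11) = 2.
  m_8 = 11*2 - 8 = 14, d_8 = (207 - 14^2)/11 = 11/11 = 1, a_8 = floor((14 + 14)/1) = 28.
  m_9 = 1*28 - 14 = 14, d_9 = (207 - 14^2)/1 = 11/1 = 11: (m_9, d_9) = (m_1, d_1) = (14, 11), so from here the quotients repeat a_1, ..., a_8; the period length is 8.
So sqrt(207) = [14; (2, 1, 1, 2, 1, 1, 2, 28)] with period length k = 8.
k is even, so the fundamental solution of x^2 - 207y^2 = 1 is (p_{k-1}, q_{k-1}) = (p_7, q_7); compute convergents through index 7.
Convergents (p_i = a_i*p_{i-1} + p_{i-2}, q_i = a_i*q_{i-1} + q_{i-2} with p_{-2}=0, p_{-1}=1, q_{-2}=1, q_{-1}=0):
  i=0: a_0=14, p_0 = 14*1 + 0 = 14, q_0 = 14*0 + 1 = 1.
  i=1: a_1=2, p_1 = 2*14 + 1 = 29, q_1 = 2*1 + 0 = 2.
  i=2: a_2=1, p_2 = 1*29 + 14 = 43, q_2 = 1*2 + 1 = 3.
  i=3: a_3=1, p_3 = 1*43 + 29 = 72, q_3 = 1*3 + 2 = 5.
  i=4: a_4=2, p_4 = 2*72 + 43 = 187, q_4 = 2*5 + 3 = 13.
  i=5: a_5=1, p_5 = 1*187 + 72 = 259, q_5 = 1*13 + 5 = 18.
  i=6: a_6=1, p_6 = 1*259 + 187 = 446, q_6 = 1*18 + 13 = 31.
  i=7: a_7=2, p_7 = 2*446 + 259 = 1151, q_7 = 2*31 + 18 = 80.
Check: 1151^2 - 207*80^2 = 1324801 - 1324800 = 1, so (x, y) = (1151, 80) solves the equation, and by the theorem it is the least positive solution.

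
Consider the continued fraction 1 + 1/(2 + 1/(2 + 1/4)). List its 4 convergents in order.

Using the convergent recurrence p_i = a_i*p_{i-1} + p_{i-2}, q_i = a_i*q_{i-1} + q_{i-2} with p_{-2}=0, p_{-1}=1, q_{-2}=1, q_{-1}=0:
  i=0: a_0=1, p_0 = 1*1 + 0 = 1, q_0 = 1*0 + 1 = 1.
  i=1: a_1=2, p_1 = 2*1 + 1 = 3, q_1 = 2*1 + 0 = 2.
  i=2: a_2=2, p_2 = 2*3 + 1 = 7, q_2 = 2*2 + 1 = 5.
  i=3: a_3=4, p_3 = 4*7 + 3 = 31, q_3 = 4*5 + 2 = 22.

1/1, 3/2, 7/5, 31/22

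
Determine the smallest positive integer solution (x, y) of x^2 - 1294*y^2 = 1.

(x, y) = (1295, 36)

First expand sqrt(1294) as a continued fraction. With x_i = (sqrt(1294) + m_i)/d_i and (m_0, d_0) = (0, 1): a_0 = floor(sqrt(1294)) = 35, since 35^2 = 1225 <= 1294 < 1296 = 36^2.
Iterate m_{i+1} = d_i*a_i - m_i, d_{i+1} = (1294 - m_{i+1}^2)/d_i, a_{i+1} = floor((a_0 + m_{i+1})/d_{i+1}):
  m_1 = 1*35 - 0 = 35, d_1 = (1294 - 35^2)/1 = 69/1 = 69, a_1 = floor((35 + 35)/69) = 1.
  m_2 = 69*1 - 35 = 34, d_2 = (1294 - 34^2)/69 = 138/69 = 2, a_2 = floor((35 + 34)/2) = 34.
  m_3 = 2*34 - 34 = 34, d_3 = (1294 - 34^2)/2 = 138/2 = 69, a_3 = floor((35 + 34)/69) = 1.
  m_4 = 69*1 - 34 = 35, d_4 = (1294 - 35^2)/69 = 69/69 = 1, a_4 = floor((35 + 35)/1) = 70.
  m_5 = 1*70 - 35 = 35, d_5 = (1294 - 35^2)/1 = 69/1 = 69: (m_5, d_5) = (m_1, d_1) = (35, 69), so from here the quotients repeat a_1, ..., a_4; the period length is 4.
So sqrt(1294) = [35; (1, 34, 1, 70)] with period length k = 4.
k is even, so the fundamental solution of x^2 - 1294y^2 = 1 is (p_{k-1}, q_{k-1}) = (p_3, q_3); compute convergents through index 3.
Convergents (p_i = a_i*p_{i-1} + p_{i-2}, q_i = a_i*q_{i-1} + q_{i-2} with p_{-2}=0, p_{-1}=1, q_{-2}=1, q_{-1}=0):
  i=0: a_0=35, p_0 = 35*1 + 0 = 35, q_0 = 35*0 + 1 = 1.
  i=1: a_1=1, p_1 = 1*35 + 1 = 36, q_1 = 1*1 + 0 = 1.
  i=2: a_2=34, p_2 = 34*36 + 35 = 1259, q_2 = 34*1 + 1 = 35.
  i=3: a_3=1, p_3 = 1*1259 + 36 = 1295, q_3 = 1*35 + 1 = 36.
Check: 1295^2 - 1294*36^2 = 1677025 - 1677024 = 1, so (x, y) = (1295, 36) solves the equation, and by the theorem it is the least positive solution.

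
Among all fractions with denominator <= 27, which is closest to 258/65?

107/27

Expand x = 258/65 as a continued fraction with the Euclidean algorithm:
  258 = 3*65 + 63, so a_0 = 3.
  65 = 1*63 + 2, so a_1 = 1.
  63 = 31*2 + 1, so a_2 = 31.
  2 = 2*1 + 0, so a_3 = 2.
so x = [3; 1, 31, 2].
Convergents (p_i = a_i*p_{i-1} + p_{i-2}, q_i = a_i*q_{i-1} + q_{i-2} with p_{-2}=0, p_{-1}=1, q_{-2}=1, q_{-1}=0), until the denominator exceeds 27:
  i=0: a_0=3, p_0 = 3*1 + 0 = 3, q_0 = 3*0 + 1 = 1.
  i=1: a_1=1, p_1 = 1*3 + 1 = 4, q_1 = 1*1 + 0 = 1.
  i=2: a_2=31, p_2 = 31*4 + 3 = 127, q_2 = 31*1 + 1 = 32.
q_2 = 32 > 27, so the last convergent with denominator <= 27 is p_1/q_1 = 4/1.
The closest fraction with denominator <= 27 is either p_1/q_1 or the intermediate fraction (k*p_1 + p_0)/(k*q_1 + q_0) with the largest k >= 1 whose denominator stays <= 27; these approach x as k grows, and every other convergent or intermediate fraction in range is farther away.
Largest k: floor((27 - q_0)/q_1) = floor((27 - 1)/1) = 26.
That gives (26*4 + 3)/(26*1 + 1) = 107/27.
Compare the errors: |x - 4/1| = |258*1 - 4*65|/(65*1) = 2/65, and |x - 107/27| = |258*27 - 107*65|/(65*27) = 11/1755.
Cross-multiplying, 11*65 = 715 < 3510 = 2*1755, so 11/1755 is smaller: the intermediate fraction 107/27 is closer to x than 4/1.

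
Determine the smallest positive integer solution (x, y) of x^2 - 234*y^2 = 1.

(x, y) = (5201, 340)

First expand sqrt(234) as a continued fraction. With x_i = (sqrt(234) + m_i)/d_i and (m_0, d_0) = (0, 1): a_0 = floor(sqrt(234)) = 15, since 15^2 = 225 <= 234 < 256 = 16^2.
Iterate m_{i+1} = d_i*a_i - m_i, d_{i+1} = (234 - m_{i+1}^2)/d_i, a_{i+1} = floor((a_0 + m_{i+1})/d_{i+1}):
  m_1 = 1*15 - 0 = 15, d_1 = (234 - 15^2)/1 = 9/1 = 9, a_1 = floor((15 + 15)/9) = 3.
  m_2 = 9*3 - 15 = 12, d_2 = (234 - 12^2)/9 = 90/9 = 10, a_2 = floor((15 + 12)/10) = 2.
  m_3 = 10*2 - 12 = 8, d_3 = (234 - 8^2)/10 = 170/10 = 17, a_3 = floor((15 + 8)/17) = 1.
  m_4 = 17*1 - 8 = 9, d_4 = (234 - 9^2)/17 = 153/17 = 9, a_4 = floor((15 + 9)/9) = 2.
  m_5 = 9*2 - 9 = 9, d_5 = (234 - 9^2)/9 = 153/9 = 17, a_5 = floor((15 + 9)/17) = 1.
  m_6 = 17*1 - 9 = 8, d_6 = (234 - 8^2)/17 = 170/17 = 10, a_6 = floor((15 + 8)/10) = 2.
  m_7 = 10*2 - 8 = 12, d_7 = (234 - 12^2)/10 = 90/10 = 9, a_7 = floor((15 + 12)/9) = 3.
  m_8 = 9*3 - 12 = 15, d_8 = (234 - 15^2)/9 = 9/9 = 1, a_8 = floor((15 + 15)/1) = 30.
  m_9 = 1*30 - 15 = 15, d_9 = (234 - 15^2)/1 = 9/1 = 9: (m_9, d_9) = (m_1, d_1) = (15, 9), so from here the quotients repeat a_1, ..., a_8; the period length is 8.
So sqrt(234) = [15; (3, 2, 1, 2, 1, 2, 3, 30)] with period length k = 8.
k is even, so the fundamental solution of x^2 - 234y^2 = 1 is (p_{k-1}, q_{k-1}) = (p_7, q_7); compute convergents through index 7.
Convergents (p_i = a_i*p_{i-1} + p_{i-2}, q_i = a_i*q_{i-1} + q_{i-2} with p_{-2}=0, p_{-1}=1, q_{-2}=1, q_{-1}=0):
  i=0: a_0=15, p_0 = 15*1 + 0 = 15, q_0 = 15*0 + 1 = 1.
  i=1: a_1=3, p_1 = 3*15 + 1 = 46, q_1 = 3*1 + 0 = 3.
  i=2: a_2=2, p_2 = 2*46 + 15 = 107, q_2 = 2*3 + 1 = 7.
  i=3: a_3=1, p_3 = 1*107 + 46 = 153, q_3 = 1*7 + 3 = 10.
  i=4: a_4=2, p_4 = 2*153 + 107 = 413, q_4 = 2*10 + 7 = 27.
  i=5: a_5=1, p_5 = 1*413 + 153 = 566, q_5 = 1*27 + 10 = 37.
  i=6: a_6=2, p_6 = 2*566 + 413 = 1545, q_6 = 2*37 + 27 = 101.
  i=7: a_7=3, p_7 = 3*1545 + 566 = 5201, q_7 = 3*101 + 37 = 340.
Check: 5201^2 - 234*340^2 = 27050401 - 27050400 = 1, so (x, y) = (5201, 340) solves the equation, and by the theorem it is the least positive solution.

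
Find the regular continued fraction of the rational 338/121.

[2; 1, 3, 1, 5, 4]

Run the Euclidean algorithm on 338 and 121; the successive quotients are the partial quotients a_0, a_1, ... (each step inverts the fractional part left over by the previous one):
  338 = 2*121 + 96, so a_0 = 2.
  121 = 1*96 + 25, so a_1 = 1.
  96 = 3*25 + 21, so a_2 = 3.
  25 = 1*21 + 4, so a_3 = 1.
  21 = 5*4 + 1, so a_4 = 5.
  4 = 4*1 + 0, so a_5 = 4.
The remainder reaches 0 after 6 divisions, so the expansion has 6 partial quotients, read off in order.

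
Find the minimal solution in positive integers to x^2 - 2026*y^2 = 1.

First expand sqrt(2026) as a continued fraction. With x_i = (sqrt(2026) + m_i)/d_i and (m_0, d_0) = (0, 1): a_0 = floor(sqrt(2026)) = 45, since 45^2 = 2025 <= 2026 < 2116 = 46^2.
Iterate m_{i+1} = d_i*a_i - m_i, d_{i+1} = (2026 - m_{i+1}^2)/d_i, a_{i+1} = floor((a_0 + m_{i+1})/d_{i+1}):
  m_1 = 1*45 - 0 = 45, d_1 = (2026 - 45^2)/1 = 1/1 = 1, a_1 = floor((45 + 45)/1) = 90.
  m_2 = 1*90 - 45 = 45, d_2 = (2026 - 45^2)/1 = 1/1 = 1: (m_2, d_2) = (m_1, d_1) = (45, 1), so from here the quotient a_1 repeats; the period length is 1.
So sqrt(2026) = [45; (90)] with period length k = 1.
k is odd, so (p_{k-1}, q_{k-1}) only solves x^2 - 2026y^2 = -1 and the fundamental solution of x^2 - 2026y^2 = 1 is (p_{2k-1}, q_{2k-1}) = (p_1, q_1); compute convergents through index 1, running through the period twice.
Convergents (p_i = a_i*p_{i-1} + p_{i-2}, q_i = a_i*q_{i-1} + q_{i-2} with p_{-2}=0, p_{-1}=1, q_{-2}=1, q_{-1}=0):
  i=0: a_0=45, p_0 = 45*1 + 0 = 45, q_0 = 45*0 + 1 = 1.
  i=1: a_1=90, p_1 = 90*45 + 1 = 4051, q_1 = 90*1 + 0 = 90.
Indeed p_0^2 - 2026*q_0^2 = 2025 - 2026 = -1, not +1.
Check: 4051^2 - 2026*90^2 = 16410601 - 16410600 = 1, so (x, y) = (4051, 90) solves the equation, and by the theorem it is the least positive solution.

(x, y) = (4051, 90)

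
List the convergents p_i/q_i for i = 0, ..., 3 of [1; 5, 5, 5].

1/1, 6/5, 31/26, 161/135

Using the convergent recurrence p_i = a_i*p_{i-1} + p_{i-2}, q_i = a_i*q_{i-1} + q_{i-2} with p_{-2}=0, p_{-1}=1, q_{-2}=1, q_{-1}=0:
  i=0: a_0=1, p_0 = 1*1 + 0 = 1, q_0 = 1*0 + 1 = 1.
  i=1: a_1=5, p_1 = 5*1 + 1 = 6, q_1 = 5*1 + 0 = 5.
  i=2: a_2=5, p_2 = 5*6 + 1 = 31, q_2 = 5*5 + 1 = 26.
  i=3: a_3=5, p_3 = 5*31 + 6 = 161, q_3 = 5*26 + 5 = 135.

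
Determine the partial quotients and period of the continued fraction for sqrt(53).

[7; (3, 1, 1, 3, 14)]

Write x_i = (sqrt(53) + m_i)/d_i with (m_0, d_0) = (0, 1). a_0 = floor(sqrt(53)) = 7, since 7^2 = 49 <= 53 < 64 = 8^2.
Iterate m_{i+1} = d_i*a_i - m_i, d_{i+1} = (53 - m_{i+1}^2)/d_i, a_{i+1} = floor((a_0 + m_{i+1})/d_{i+1}):
  m_1 = 1*7 - 0 = 7, d_1 = (53 - 7^2)/1 = 4/1 = 4, a_1 = floor((7 + 7)/4) = 3.
  m_2 = 4*3 - 7 = 5, d_2 = (53 - 5^2)/4 = 28/4 = 7, a_2 = floor((7 + 5)/7) = 1.
  m_3 = 7*1 - 5 = 2, d_3 = (53 - 2^2)/7 = 49/7 = 7, a_3 = floor((7 + 2)/7) = 1.
  m_4 = 7*1 - 2 = 5, d_4 = (53 - 5^2)/7 = 28/7 = 4, a_4 = floor((7 + 5)/4) = 3.
  m_5 = 4*3 - 5 = 7, d_5 = (53 - 7^2)/4 = 4/4 = 1, a_5 = floor((7 + 7)/1) = 14.
  m_6 = 1*14 - 7 = 7, d_6 = (53 - 7^2)/1 = 4/1 = 4: (m_6, d_6) = (m_1, d_1) = (7, 4), so from here the quotients repeat a_1, ..., a_5; the period length is 5.
Hence the expansion of sqrt(53) is a_0 = 7 followed by the repeating block 3, 1, 1, 3, 14 (period 5).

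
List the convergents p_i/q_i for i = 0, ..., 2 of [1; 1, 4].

1/1, 2/1, 9/5

Using the convergent recurrence p_i = a_i*p_{i-1} + p_{i-2}, q_i = a_i*q_{i-1} + q_{i-2} with p_{-2}=0, p_{-1}=1, q_{-2}=1, q_{-1}=0:
  i=0: a_0=1, p_0 = 1*1 + 0 = 1, q_0 = 1*0 + 1 = 1.
  i=1: a_1=1, p_1 = 1*1 + 1 = 2, q_1 = 1*1 + 0 = 1.
  i=2: a_2=4, p_2 = 4*2 + 1 = 9, q_2 = 4*1 + 1 = 5.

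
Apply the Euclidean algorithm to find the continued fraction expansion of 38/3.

Run the Euclidean algorithm on 38 and 3; the successive quotients are the partial quotients a_0, a_1, ... (each step inverts the fractional part left over by the previous one):
  38 = 12*3 + 2, so a_0 = 12.
  3 = 1*2 + 1, so a_1 = 1.
  2 = 2*1 + 0, so a_2 = 2.
The remainder reaches 0 after 3 divisions, so the expansion has 3 partial quotients, read off in order.

[12; 1, 2]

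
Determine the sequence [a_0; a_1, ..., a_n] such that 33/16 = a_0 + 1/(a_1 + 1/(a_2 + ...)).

Run the Euclidean algorithm on 33 and 16; the successive quotients are the partial quotients a_0, a_1, ... (each step inverts the fractional part left over by the previous one):
  33 = 2*16 + 1, so a_0 = 2.
  16 = 16*1 + 0, so a_1 = 16.
The remainder reaches 0 after 2 divisions, so the expansion has 2 partial quotients, read off in order.

[2; 16]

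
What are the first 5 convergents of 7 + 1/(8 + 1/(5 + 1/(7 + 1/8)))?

7/1, 57/8, 292/41, 2101/295, 17100/2401

Using the convergent recurrence p_i = a_i*p_{i-1} + p_{i-2}, q_i = a_i*q_{i-1} + q_{i-2} with p_{-2}=0, p_{-1}=1, q_{-2}=1, q_{-1}=0:
  i=0: a_0=7, p_0 = 7*1 + 0 = 7, q_0 = 7*0 + 1 = 1.
  i=1: a_1=8, p_1 = 8*7 + 1 = 57, q_1 = 8*1 + 0 = 8.
  i=2: a_2=5, p_2 = 5*57 + 7 = 292, q_2 = 5*8 + 1 = 41.
  i=3: a_3=7, p_3 = 7*292 + 57 = 2101, q_3 = 7*41 + 8 = 295.
  i=4: a_4=8, p_4 = 8*2101 + 292 = 17100, q_4 = 8*295 + 41 = 2401.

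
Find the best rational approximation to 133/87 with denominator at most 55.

81/53

Expand x = 133/87 as a continued fraction with the Euclidean algorithm:
  133 = 1*87 + 46, so a_0 = 1.
  87 = 1*46 + 41, so a_1 = 1.
  46 = 1*41 + 5, so a_2 = 1.
  41 = 8*5 + 1, so a_3 = 8.
  5 = 5*1 + 0, so a_4 = 5.
so x = [1; 1, 1, 8, 5].
Convergents (p_i = a_i*p_{i-1} + p_{i-2}, q_i = a_i*q_{i-1} + q_{i-2} with p_{-2}=0, p_{-1}=1, q_{-2}=1, q_{-1}=0), until the denominator exceeds 55:
  i=0: a_0=1, p_0 = 1*1 + 0 = 1, q_0 = 1*0 + 1 = 1.
  i=1: a_1=1, p_1 = 1*1 + 1 = 2, q_1 = 1*1 + 0 = 1.
  i=2: a_2=1, p_2 = 1*2 + 1 = 3, q_2 = 1*1 + 1 = 2.
  i=3: a_3=8, p_3 = 8*3 + 2 = 26, q_3 = 8*2 + 1 = 17.
  i=4: a_4=5, p_4 = 5*26 + 3 = 133, q_4 = 5*17 + 2 = 87.
q_4 = 87 > 55, so the last convergent with denominator <= 55 is p_3/q_3 = 26/17.
The closest fraction with denominator <= 55 is either p_3/q_3 or the intermediate fraction (k*p_3 + p_2)/(k*q_3 + q_2) with the largest k >= 1 whose denominator stays <= 55; these approach x as k grows, and every other convergent or intermediate fraction in range is farther away.
Largest k: floor((55 - q_2)/q_3) = floor((55 - 2)/17) = 3.
That gives (3*26 + 3)/(3*17 + 2) = 81/53.
Compare the errors: |x - 26/17| = |133*17 - 26*87|/(87*17) = 1/1479, and |x - 81/53| = |133*53 - 81*87|/(87*53) = 2/4611.
Cross-multiplying, 2*1479 = 2958 < 4611 = 1*4611, so 2/4611 is smaller: the intermediate fraction 81/53 is closer to x than 26/17.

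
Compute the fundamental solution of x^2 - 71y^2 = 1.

(x, y) = (3480, 413)

First expand sqrt(71) as a continued fraction. With x_i = (sqrt(71) + m_i)/d_i and (m_0, d_0) = (0, 1): a_0 = floor(sqrt(71)) = 8, since 8^2 = 64 <= 71 < 81 = 9^2.
Iterate m_{i+1} = d_i*a_i - m_i, d_{i+1} = (71 - m_{i+1}^2)/d_i, a_{i+1} = floor((a_0 + m_{i+1})/d_{i+1}):
  m_1 = 1*8 - 0 = 8, d_1 = (71 - 8^2)/1 = 7/1 = 7, a_1 = floor((8 + 8)/7) = 2.
  m_2 = 7*2 - 8 = 6, d_2 = (71 - 6^2)/7 = 35/7 = 5, a_2 = floor((8 + 6)/5) = 2.
  m_3 = 5*2 - 6 = 4, d_3 = (71 - 4^2)/5 = 55/5 = 11, a_3 = floor((8 + 4)/11) = 1.
  m_4 = 11*1 - 4 = 7, d_4 = (71 - 7^2)/11 = 22/11 = 2, a_4 = floor((8 + 7)/2) = 7.
  m_5 = 2*7 - 7 = 7, d_5 = (71 - 7^2)/2 = 22/2 = 11, a_5 = floor((8 + 7)/11) = 1.
  m_6 = 11*1 - 7 = 4, d_6 = (71 - 4^2)/11 = 55/11 = 5, a_6 = floor((8 + 4)/5) = 2.
  m_7 = 5*2 - 4 = 6, d_7 = (71 - 6^2)/5 = 35/5 = 7, a_7 = floor((8 + 6)/7) = 2.
  m_8 = 7*2 - 6 = 8, d_8 = (71 - 8^2)/7 = 7/7 = 1, a_8 = floor((8 + 8)/1) = 16.
  m_9 = 1*16 - 8 = 8, d_9 = (71 - 8^2)/1 = 7/1 = 7: (m_9, d_9) = (m_1, d_1) = (8, 7), so from here the quotients repeat a_1, ..., a_8; the period length is 8.
So sqrt(71) = [8; (2, 2, 1, 7, 1, 2, 2, 16)] with period length k = 8.
k is even, so the fundamental solution of x^2 - 71y^2 = 1 is (p_{k-1}, q_{k-1}) = (p_7, q_7); compute convergents through index 7.
Convergents (p_i = a_i*p_{i-1} + p_{i-2}, q_i = a_i*q_{i-1} + q_{i-2} with p_{-2}=0, p_{-1}=1, q_{-2}=1, q_{-1}=0):
  i=0: a_0=8, p_0 = 8*1 + 0 = 8, q_0 = 8*0 + 1 = 1.
  i=1: a_1=2, p_1 = 2*8 + 1 = 17, q_1 = 2*1 + 0 = 2.
  i=2: a_2=2, p_2 = 2*17 + 8 = 42, q_2 = 2*2 + 1 = 5.
  i=3: a_3=1, p_3 = 1*42 + 17 = 59, q_3 = 1*5 + 2 = 7.
  i=4: a_4=7, p_4 = 7*59 + 42 = 455, q_4 = 7*7 + 5 = 54.
  i=5: a_5=1, p_5 = 1*455 + 59 = 514, q_5 = 1*54 + 7 = 61.
  i=6: a_6=2, p_6 = 2*514 + 455 = 1483, q_6 = 2*61 + 54 = 176.
  i=7: a_7=2, p_7 = 2*1483 + 514 = 3480, q_7 = 2*176 + 61 = 413.
Check: 3480^2 - 71*413^2 = 12110400 - 12110399 = 1, so (x, y) = (3480, 413) solves the equation, and by the theorem it is the least positive solution.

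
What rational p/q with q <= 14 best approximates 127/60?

19/9

Expand x = 127/60 as a continued fraction with the Euclidean algorithm:
  127 = 2*60 + 7, so a_0 = 2.
  60 = 8*7 + 4, so a_1 = 8.
  7 = 1*4 + 3, so a_2 = 1.
  4 = 1*3 + 1, so a_3 = 1.
  3 = 3*1 + 0, so a_4 = 3.
so x = [2; 8, 1, 1, 3].
Convergents (p_i = a_i*p_{i-1} + p_{i-2}, q_i = a_i*q_{i-1} + q_{i-2} with p_{-2}=0, p_{-1}=1, q_{-2}=1, q_{-1}=0), until the denominator exceeds 14:
  i=0: a_0=2, p_0 = 2*1 + 0 = 2, q_0 = 2*0 + 1 = 1.
  i=1: a_1=8, p_1 = 8*2 + 1 = 17, q_1 = 8*1 + 0 = 8.
  i=2: a_2=1, p_2 = 1*17 + 2 = 19, q_2 = 1*8 + 1 = 9.
  i=3: a_3=1, p_3 = 1*19 + 17 = 36, q_3 = 1*9 + 8 = 17.
q_3 = 17 > 14, so the last convergent with denominator <= 14 is p_2/q_2 = 19/9.
The closest fraction with denominator <= 14 is either p_2/q_2 or the intermediate fraction (k*p_2 + p_1)/(k*q_2 + q_1) with the largest k >= 1 whose denominator stays <= 14; these approach x as k grows, and every other convergent or intermediate fraction in range is farther away.
Largest k: floor((14 - q_1)/q_2) = floor((14 - 8)/9) = 0.
Since k = 0, no intermediate fraction beyond p_2/q_2 has denominator <= 14, so the convergent 19/9 is the closest (its error is |127*9 - 19*60|/(60*9) = 3/540).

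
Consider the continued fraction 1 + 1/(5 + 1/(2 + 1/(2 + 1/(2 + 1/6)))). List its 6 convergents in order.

1/1, 6/5, 13/11, 32/27, 77/65, 494/417

Using the convergent recurrence p_i = a_i*p_{i-1} + p_{i-2}, q_i = a_i*q_{i-1} + q_{i-2} with p_{-2}=0, p_{-1}=1, q_{-2}=1, q_{-1}=0:
  i=0: a_0=1, p_0 = 1*1 + 0 = 1, q_0 = 1*0 + 1 = 1.
  i=1: a_1=5, p_1 = 5*1 + 1 = 6, q_1 = 5*1 + 0 = 5.
  i=2: a_2=2, p_2 = 2*6 + 1 = 13, q_2 = 2*5 + 1 = 11.
  i=3: a_3=2, p_3 = 2*13 + 6 = 32, q_3 = 2*11 + 5 = 27.
  i=4: a_4=2, p_4 = 2*32 + 13 = 77, q_4 = 2*27 + 11 = 65.
  i=5: a_5=6, p_5 = 6*77 + 32 = 494, q_5 = 6*65 + 27 = 417.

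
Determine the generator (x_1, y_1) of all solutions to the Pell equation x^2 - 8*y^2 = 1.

First expand sqrt(8) as a continued fraction. With x_i = (sqrt(8) + m_i)/d_i and (m_0, d_0) = (0, 1): a_0 = floor(sqrt(8)) = 2, since 2^2 = 4 <= 8 < 9 = 3^2.
Iterate m_{i+1} = d_i*a_i - m_i, d_{i+1} = (8 - m_{i+1}^2)/d_i, a_{i+1} = floor((a_0 + m_{i+1})/d_{i+1}):
  m_1 = 1*2 - 0 = 2, d_1 = (8 - 2^2)/1 = 4/1 = 4, a_1 = floor((2 + 2)/4) = 1.
  m_2 = 4*1 - 2 = 2, d_2 = (8 - 2^2)/4 = 4/4 = 1, a_2 = floor((2 + 2)/1) = 4.
  m_3 = 1*4 - 2 = 2, d_3 = (8 - 2^2)/1 = 4/1 = 4: (m_3, d_3) = (m_1, d_1) = (2, 4), so from here the quotients repeat a_1, a_2; the period length is 2.
So sqrt(8) = [2; (1, 4)] with period length k = 2.
k is even, so the fundamental solution of x^2 - 8y^2 = 1 is (p_{k-1}, q_{k-1}) = (p_1, q_1); compute convergents through index 1.
Convergents (p_i = a_i*p_{i-1} + p_{i-2}, q_i = a_i*q_{i-1} + q_{i-2} with p_{-2}=0, p_{-1}=1, q_{-2}=1, q_{-1}=0):
  i=0: a_0=2, p_0 = 2*1 + 0 = 2, q_0 = 2*0 + 1 = 1.
  i=1: a_1=1, p_1 = 1*2 + 1 = 3, q_1 = 1*1 + 0 = 1.
Check: 3^2 - 8*1^2 = 9 - 8 = 1, so (x, y) = (3, 1) solves the equation, and by the theorem it is the least positive solution.

(x, y) = (3, 1)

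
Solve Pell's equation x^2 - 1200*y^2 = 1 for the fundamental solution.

(x, y) = (1351, 39)

First expand sqrt(1200) as a continued fraction. With x_i = (sqrt(1200) + m_i)/d_i and (m_0, d_0) = (0, 1): a_0 = floor(sqrt(1200)) = 34, since 34^2 = 1156 <= 1200 < 1225 = 35^2.
Iterate m_{i+1} = d_i*a_i - m_i, d_{i+1} = (1200 - m_{i+1}^2)/d_i, a_{i+1} = floor((a_0 + m_{i+1})/d_{i+1}):
  m_1 = 1*34 - 0 = 34, d_1 = (1200 - 34^2)/1 = 44/1 = 44, a_1 = floor((34 + 34)/44) = 1.
  m_2 = 44*1 - 34 = 10, d_2 = (1200 - 10^2)/44 = 1100/44 = 25, a_2 = floor((34 + 10)/25) = 1.
  m_3 = 25*1 - 10 = 15, d_3 = (1200 - 15^2)/25 = 975/25 = 39, a_3 = floor((34 + 15)/39) = 1.
  m_4 = 39*1 - 15 = 24, d_4 = (1200 - 24^2)/39 = 624/39 = 16, a_4 = floor((34 + 24)/16) = 3.
  m_5 = 16*3 - 24 = 24, d_5 = (1200 - 24^2)/16 = 624/16 = 39, a_5 = floor((34 + 24)/39) = 1.
  m_6 = 39*1 - 24 = 15, d_6 = (1200 - 15^2)/39 = 975/39 = 25, a_6 = floor((34 + 15)/25) = 1.
  m_7 = 25*1 - 15 = 10, d_7 = (1200 - 10^2)/25 = 1100/25 = 44, a_7 = floor((34 + 10)/44) = 1.
  m_8 = 44*1 - 10 = 34, d_8 = (1200 - 34^2)/44 = 44/44 = 1, a_8 = floor((34 + 34)/1) = 68.
  m_9 = 1*68 - 34 = 34, d_9 = (1200 - 34^2)/1 = 44/1 = 44: (m_9, d_9) = (m_1, d_1) = (34, 44), so from here the quotients repeat a_1, ..., a_8; the period length is 8.
So sqrt(1200) = [34; (1, 1, 1, 3, 1, 1, 1, 68)] with period length k = 8.
k is even, so the fundamental solution of x^2 - 1200y^2 = 1 is (p_{k-1}, q_{k-1}) = (p_7, q_7); compute convergents through index 7.
Convergents (p_i = a_i*p_{i-1} + p_{i-2}, q_i = a_i*q_{i-1} + q_{i-2} with p_{-2}=0, p_{-1}=1, q_{-2}=1, q_{-1}=0):
  i=0: a_0=34, p_0 = 34*1 + 0 = 34, q_0 = 34*0 + 1 = 1.
  i=1: a_1=1, p_1 = 1*34 + 1 = 35, q_1 = 1*1 + 0 = 1.
  i=2: a_2=1, p_2 = 1*35 + 34 = 69, q_2 = 1*1 + 1 = 2.
  i=3: a_3=1, p_3 = 1*69 + 35 = 104, q_3 = 1*2 + 1 = 3.
  i=4: a_4=3, p_4 = 3*104 + 69 = 381, q_4 = 3*3 + 2 = 11.
  i=5: a_5=1, p_5 = 1*381 + 104 = 485, q_5 = 1*11 + 3 = 14.
  i=6: a_6=1, p_6 = 1*485 + 381 = 866, q_6 = 1*14 + 11 = 25.
  i=7: a_7=1, p_7 = 1*866 + 485 = 1351, q_7 = 1*25 + 14 = 39.
Check: 1351^2 - 1200*39^2 = 1825201 - 1825200 = 1, so (x, y) = (1351, 39) solves the equation, and by the theorem it is the least positive solution.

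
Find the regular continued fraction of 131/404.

[0; 3, 11, 1, 10]

Run the Euclidean algorithm on 131 and 404; the successive quotients are the partial quotients a_0, a_1, ... (each step inverts the fractional part left over by the previous one):
  131 = 0*404 + 131, so a_0 = 0.
  404 = 3*131 + 11, so a_1 = 3.
  131 = 11*11 + 10, so a_2 = 11.
  11 = 1*10 + 1, so a_3 = 1.
  10 = 10*1 + 0, so a_4 = 10.
The remainder reaches 0 after 5 divisions, so the expansion has 5 partial quotients, read off in order.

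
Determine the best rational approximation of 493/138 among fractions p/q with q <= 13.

Expand x = 493/138 as a continued fraction with the Euclidean algorithm:
  493 = 3*138 + 79, so a_0 = 3.
  138 = 1*79 + 59, so a_1 = 1.
  79 = 1*59 + 20, so a_2 = 1.
  59 = 2*20 + 19, so a_3 = 2.
  20 = 1*19 + 1, so a_4 = 1.
  19 = 19*1 + 0, so a_5 = 19.
so x = [3; 1, 1, 2, 1, 19].
Convergents (p_i = a_i*p_{i-1} + p_{i-2}, q_i = a_i*q_{i-1} + q_{i-2} with p_{-2}=0, p_{-1}=1, q_{-2}=1, q_{-1}=0), until the denominator exceeds 13:
  i=0: a_0=3, p_0 = 3*1 + 0 = 3, q_0 = 3*0 + 1 = 1.
  i=1: a_1=1, p_1 = 1*3 + 1 = 4, q_1 = 1*1 + 0 = 1.
  i=2: a_2=1, p_2 = 1*4 + 3 = 7, q_2 = 1*1 + 1 = 2.
  i=3: a_3=2, p_3 = 2*7 + 4 = 18, q_3 = 2*2 + 1 = 5.
  i=4: a_4=1, p_4 = 1*18 + 7 = 25, q_4 = 1*5 + 2 = 7.
  i=5: a_5=19, p_5 = 19*25 + 18 = 493, q_5 = 19*7 + 5 = 138.
q_5 = 138 > 13, so the last convergent with denominator <= 13 is p_4/q_4 = 25/7.
The closest fraction with denominator <= 13 is either p_4/q_4 or the intermediate fraction (k*p_4 + p_3)/(k*q_4 + q_3) with the largest k >= 1 whose denominator stays <= 13; these approach x as k grows, and every other convergent or intermediate fraction in range is farther away.
Largest k: floor((13 - q_3)/q_4) = floor((13 - 5)/7) = 1.
That gives (1*25 + 18)/(1*7 + 5) = 43/12.
Compare the errors: |x - 25/7| = |493*7 - 25*138|/(138*7) = 1/966, and |x - 43/12| = |493*12 - 43*138|/(138*12) = 18/1656.
Cross-multiplying, 1*1656 = 1656 < 17388 = 18*966, so 1/966 is smaller: the convergent 25/7 is closer to x than 43/12.

25/7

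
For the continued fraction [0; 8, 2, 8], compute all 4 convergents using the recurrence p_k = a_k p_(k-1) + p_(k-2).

Using the convergent recurrence p_i = a_i*p_{i-1} + p_{i-2}, q_i = a_i*q_{i-1} + q_{i-2} with p_{-2}=0, p_{-1}=1, q_{-2}=1, q_{-1}=0:
  i=0: a_0=0, p_0 = 0*1 + 0 = 0, q_0 = 0*0 + 1 = 1.
  i=1: a_1=8, p_1 = 8*0 + 1 = 1, q_1 = 8*1 + 0 = 8.
  i=2: a_2=2, p_2 = 2*1 + 0 = 2, q_2 = 2*8 + 1 = 17.
  i=3: a_3=8, p_3 = 8*2 + 1 = 17, q_3 = 8*17 + 8 = 144.

0/1, 1/8, 2/17, 17/144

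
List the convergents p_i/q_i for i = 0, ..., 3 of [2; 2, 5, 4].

2/1, 5/2, 27/11, 113/46

Using the convergent recurrence p_i = a_i*p_{i-1} + p_{i-2}, q_i = a_i*q_{i-1} + q_{i-2} with p_{-2}=0, p_{-1}=1, q_{-2}=1, q_{-1}=0:
  i=0: a_0=2, p_0 = 2*1 + 0 = 2, q_0 = 2*0 + 1 = 1.
  i=1: a_1=2, p_1 = 2*2 + 1 = 5, q_1 = 2*1 + 0 = 2.
  i=2: a_2=5, p_2 = 5*5 + 2 = 27, q_2 = 5*2 + 1 = 11.
  i=3: a_3=4, p_3 = 4*27 + 5 = 113, q_3 = 4*11 + 2 = 46.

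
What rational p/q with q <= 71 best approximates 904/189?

287/60

Expand x = 904/189 as a continued fraction with the Euclidean algorithm:
  904 = 4*189 + 148, so a_0 = 4.
  189 = 1*148 + 41, so a_1 = 1.
  148 = 3*41 + 25, so a_2 = 3.
  41 = 1*25 + 16, so a_3 = 1.
  25 = 1*16 + 9, so a_4 = 1.
  16 = 1*9 + 7, so a_5 = 1.
  9 = 1*7 + 2, so a_6 = 1.
  7 = 3*2 + 1, so a_7 = 3.
  2 = 2*1 + 0, so a_8 = 2.
so x = [4; 1, 3, 1, 1, 1, 1, 3, 2].
Convergents (p_i = a_i*p_{i-1} + p_{i-2}, q_i = a_i*q_{i-1} + q_{i-2} with p_{-2}=0, p_{-1}=1, q_{-2}=1, q_{-1}=0), until the denominator exceeds 71:
  i=0: a_0=4, p_0 = 4*1 + 0 = 4, q_0 = 4*0 + 1 = 1.
  i=1: a_1=1, p_1 = 1*4 + 1 = 5, q_1 = 1*1 + 0 = 1.
  i=2: a_2=3, p_2 = 3*5 + 4 = 19, q_2 = 3*1 + 1 = 4.
  i=3: a_3=1, p_3 = 1*19 + 5 = 24, q_3 = 1*4 + 1 = 5.
  i=4: a_4=1, p_4 = 1*24 + 19 = 43, q_4 = 1*5 + 4 = 9.
  i=5: a_5=1, p_5 = 1*43 + 24 = 67, q_5 = 1*9 + 5 = 14.
  i=6: a_6=1, p_6 = 1*67 + 43 = 110, q_6 = 1*14 + 9 = 23.
  i=7: a_7=3, p_7 = 3*110 + 67 = 397, q_7 = 3*23 + 14 = 83.
q_7 = 83 > 71, so the last convergent with denominator <= 71 is p_6/q_6 = 110/23.
The closest fraction with denominator <= 71 is either p_6/q_6 or the intermediate fraction (k*p_6 + p_5)/(k*q_6 + q_5) with the largest k >= 1 whose denominator stays <= 71; these approach x as k grows, and every other convergent or intermediate fraction in range is farther away.
Largest k: floor((71 - q_5)/q_6) = floor((71 - 14)/23) = 2.
That gives (2*110 + 67)/(2*23 + 14) = 287/60.
Compare the errors: |x - 110/23| = |904*23 - 110*189|/(189*23) = 2/4347, and |x - 287/60| = |904*60 - 287*189|/(189*60) = 3/11340.
Cross-multiplying, 3*4347 = 13041 < 22680 = 2*11340, so 3/11340 is smaller: the intermediate fraction 287/60 is closer to x than 110/23.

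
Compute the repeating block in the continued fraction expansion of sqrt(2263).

[47; (1, 1, 3, 47, 3, 1, 1, 94)]

Write x_i = (sqrt(2263) + m_i)/d_i with (m_0, d_0) = (0, 1). a_0 = floor(sqrt(2263)) = 47, since 47^2 = 2209 <= 2263 < 2304 = 48^2.
Iterate m_{i+1} = d_i*a_i - m_i, d_{i+1} = (2263 - m_{i+1}^2)/d_i, a_{i+1} = floor((a_0 + m_{i+1})/d_{i+1}):
  m_1 = 1*47 - 0 = 47, d_1 = (2263 - 47^2)/1 = 54/1 = 54, a_1 = floor((47 + 47)/54) = 1.
  m_2 = 54*1 - 47 = 7, d_2 = (2263 - 7^2)/54 = 2214/54 = 41, a_2 = floor((47 + 7)/41) = 1.
  m_3 = 41*1 - 7 = 34, d_3 = (2263 - 34^2)/41 = 1107/41 = 27, a_3 = floor((47 + 34)/27) = 3.
  m_4 = 27*3 - 34 = 47, d_4 = (2263 - 47^2)/27 = 54/27 = 2, a_4 = floor((47 + 47)/2) = 47.
  m_5 = 2*47 - 47 = 47, d_5 = (2263 - 47^2)/2 = 54/2 = 27, a_5 = floor((47 + 47)/27) = 3.
  m_6 = 27*3 - 47 = 34, d_6 = (2263 - 34^2)/27 = 1107/27 = 41, a_6 = floor((47 + 34)/41) = 1.
  m_7 = 41*1 - 34 = 7, d_7 = (2263 - 7^2)/41 = 2214/41 = 54, a_7 = floor((47 + 7)/54) = 1.
  m_8 = 54*1 - 7 = 47, d_8 = (2263 - 47^2)/54 = 54/54 = 1, a_8 = floor((47 + 47)/1) = 94.
  m_9 = 1*94 - 47 = 47, d_9 = (2263 - 47^2)/1 = 54/1 = 54: (m_9, d_9) = (m_1, d_1) = (47, 54), so from here the quotients repeat a_1, ..., a_8; the period length is 8.
Hence the expansion of sqrt(2263) is a_0 = 47 followed by the repeating block 1, 1, 3, 47, 3, 1, 1, 94 (period 8).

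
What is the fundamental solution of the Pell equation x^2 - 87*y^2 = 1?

First expand sqrt(87) as a continued fraction. With x_i = (sqrt(87) + m_i)/d_i and (m_0, d_0) = (0, 1): a_0 = floor(sqrt(87)) = 9, since 9^2 = 81 <= 87 < 100 = 10^2.
Iterate m_{i+1} = d_i*a_i - m_i, d_{i+1} = (87 - m_{i+1}^2)/d_i, a_{i+1} = floor((a_0 + m_{i+1})/d_{i+1}):
  m_1 = 1*9 - 0 = 9, d_1 = (87 - 9^2)/1 = 6/1 = 6, a_1 = floor((9 + 9)/6) = 3.
  m_2 = 6*3 - 9 = 9, d_2 = (87 - 9^2)/6 = 6/6 = 1, a_2 = floor((9 + 9)/1) = 18.
  m_3 = 1*18 - 9 = 9, d_3 = (87 - 9^2)/1 = 6/1 = 6: (m_3, d_3) = (m_1, d_1) = (9, 6), so from here the quotients repeat a_1, a_2; the period length is 2.
So sqrt(87) = [9; (3, 18)] with period length k = 2.
k is even, so the fundamental solution of x^2 - 87y^2 = 1 is (p_{k-1}, q_{k-1}) = (p_1, q_1); compute convergents through index 1.
Convergents (p_i = a_i*p_{i-1} + p_{i-2}, q_i = a_i*q_{i-1} + q_{i-2} with p_{-2}=0, p_{-1}=1, q_{-2}=1, q_{-1}=0):
  i=0: a_0=9, p_0 = 9*1 + 0 = 9, q_0 = 9*0 + 1 = 1.
  i=1: a_1=3, p_1 = 3*9 + 1 = 28, q_1 = 3*1 + 0 = 3.
Check: 28^2 - 87*3^2 = 784 - 783 = 1, so (x, y) = (28, 3) solves the equation, and by the theorem it is the least positive solution.

(x, y) = (28, 3)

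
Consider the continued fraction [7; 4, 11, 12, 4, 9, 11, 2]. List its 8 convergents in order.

7/1, 29/4, 326/45, 3941/544, 16090/2221, 148751/20533, 1652351/228084, 3453453/476701

Using the convergent recurrence p_i = a_i*p_{i-1} + p_{i-2}, q_i = a_i*q_{i-1} + q_{i-2} with p_{-2}=0, p_{-1}=1, q_{-2}=1, q_{-1}=0:
  i=0: a_0=7, p_0 = 7*1 + 0 = 7, q_0 = 7*0 + 1 = 1.
  i=1: a_1=4, p_1 = 4*7 + 1 = 29, q_1 = 4*1 + 0 = 4.
  i=2: a_2=11, p_2 = 11*29 + 7 = 326, q_2 = 11*4 + 1 = 45.
  i=3: a_3=12, p_3 = 12*326 + 29 = 3941, q_3 = 12*45 + 4 = 544.
  i=4: a_4=4, p_4 = 4*3941 + 326 = 16090, q_4 = 4*544 + 45 = 2221.
  i=5: a_5=9, p_5 = 9*16090 + 3941 = 148751, q_5 = 9*2221 + 544 = 20533.
  i=6: a_6=11, p_6 = 11*148751 + 16090 = 1652351, q_6 = 11*20533 + 2221 = 228084.
  i=7: a_7=2, p_7 = 2*1652351 + 148751 = 3453453, q_7 = 2*228084 + 20533 = 476701.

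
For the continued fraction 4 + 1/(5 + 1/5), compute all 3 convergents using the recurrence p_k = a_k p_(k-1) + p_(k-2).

4/1, 21/5, 109/26

Using the convergent recurrence p_i = a_i*p_{i-1} + p_{i-2}, q_i = a_i*q_{i-1} + q_{i-2} with p_{-2}=0, p_{-1}=1, q_{-2}=1, q_{-1}=0:
  i=0: a_0=4, p_0 = 4*1 + 0 = 4, q_0 = 4*0 + 1 = 1.
  i=1: a_1=5, p_1 = 5*4 + 1 = 21, q_1 = 5*1 + 0 = 5.
  i=2: a_2=5, p_2 = 5*21 + 4 = 109, q_2 = 5*5 + 1 = 26.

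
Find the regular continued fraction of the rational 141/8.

Run the Euclidean algorithm on 141 and 8; the successive quotients are the partial quotients a_0, a_1, ... (each step inverts the fractional part left over by the previous one):
  141 = 17*8 + 5, so a_0 = 17.
  8 = 1*5 + 3, so a_1 = 1.
  5 = 1*3 + 2, so a_2 = 1.
  3 = 1*2 + 1, so a_3 = 1.
  2 = 2*1 + 0, so a_4 = 2.
The remainder reaches 0 after 5 divisions, so the expansion has 5 partial quotients, read off in order.

[17; 1, 1, 1, 2]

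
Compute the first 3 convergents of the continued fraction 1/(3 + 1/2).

0/1, 1/3, 2/7

Using the convergent recurrence p_i = a_i*p_{i-1} + p_{i-2}, q_i = a_i*q_{i-1} + q_{i-2} with p_{-2}=0, p_{-1}=1, q_{-2}=1, q_{-1}=0:
  i=0: a_0=0, p_0 = 0*1 + 0 = 0, q_0 = 0*0 + 1 = 1.
  i=1: a_1=3, p_1 = 3*0 + 1 = 1, q_1 = 3*1 + 0 = 3.
  i=2: a_2=2, p_2 = 2*1 + 0 = 2, q_2 = 2*3 + 1 = 7.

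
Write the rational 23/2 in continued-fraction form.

[11; 2]

Run the Euclidean algorithm on 23 and 2; the successive quotients are the partial quotients a_0, a_1, ... (each step inverts the fractional part left over by the previous one):
  23 = 11*2 + 1, so a_0 = 11.
  2 = 2*1 + 0, so a_1 = 2.
The remainder reaches 0 after 2 divisions, so the expansion has 2 partial quotients, read off in order.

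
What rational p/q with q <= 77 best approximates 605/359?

Expand x = 605/359 as a continued fraction with the Euclidean algorithm:
  605 = 1*359 + 246, so a_0 = 1.
  359 = 1*246 + 113, so a_1 = 1.
  246 = 2*113 + 20, so a_2 = 2.
  113 = 5*20 + 13, so a_3 = 5.
  20 = 1*13 + 7, so a_4 = 1.
  13 = 1*7 + 6, so a_5 = 1.
  7 = 1*6 + 1, so a_6 = 1.
  6 = 6*1 + 0, so a_7 = 6.
so x = [1; 1, 2, 5, 1, 1, 1, 6].
Convergents (p_i = a_i*p_{i-1} + p_{i-2}, q_i = a_i*q_{i-1} + q_{i-2} with p_{-2}=0, p_{-1}=1, q_{-2}=1, q_{-1}=0), until the denominator exceeds 77:
  i=0: a_0=1, p_0 = 1*1 + 0 = 1, q_0 = 1*0 + 1 = 1.
  i=1: a_1=1, p_1 = 1*1 + 1 = 2, q_1 = 1*1 + 0 = 1.
  i=2: a_2=2, p_2 = 2*2 + 1 = 5, q_2 = 2*1 + 1 = 3.
  i=3: a_3=5, p_3 = 5*5 + 2 = 27, q_3 = 5*3 + 1 = 16.
  i=4: a_4=1, p_4 = 1*27 + 5 = 32, q_4 = 1*16 + 3 = 19.
  i=5: a_5=1, p_5 = 1*32 + 27 = 59, q_5 = 1*19 + 16 = 35.
  i=6: a_6=1, p_6 = 1*59 + 32 = 91, q_6 = 1*35 + 19 = 54.
  i=7: a_7=6, p_7 = 6*91 + 59 = 605, q_7 = 6*54 + 35 = 359.
q_7 = 359 > 77, so the last convergent with denominator <= 77 is p_6/q_6 = 91/54.
The closest fraction with denominator <= 77 is either p_6/q_6 or the intermediate fraction (k*p_6 + p_5)/(k*q_6 + q_5) with the largest k >= 1 whose denominator stays <= 77; these approach x as k grows, and every other convergent or intermediate fraction in range is farther away.
Largest k: floor((77 - q_5)/q_6) = floor((77 - 35)/54) = 0.
Since k = 0, no intermediate fraction beyond p_6/q_6 has denominator <= 77, so the convergent 91/54 is the closest (its error is |605*54 - 91*359|/(359*54) = 1/19386).

91/54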